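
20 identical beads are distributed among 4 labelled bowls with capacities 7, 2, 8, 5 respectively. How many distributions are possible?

10

Ignoring the caps, the number of non-negative solutions to x_1+…+x_4 = 20 is C(23,3) = 1771.
Subtract solutions that violate a single cap (substitute x_i' = x_i − (cap_i+1)): x_1 ≥ 8 gives C(15,3) = 455; x_2 ≥ 3 gives C(20,3) = 1140; x_3 ≥ 9 gives C(14,3) = 364; x_4 ≥ 6 gives C(17,3) = 680. Together 2639.
Add back pairs where two caps are both exceeded: 220 + 20 + 84 + 165 + 364 + 56 = 909.
Subtract triples: 1 + 20 + 0 + 10 = 31.
By inclusion–exclusion the count is 1771 − 2639 + 909 − 31 = 10.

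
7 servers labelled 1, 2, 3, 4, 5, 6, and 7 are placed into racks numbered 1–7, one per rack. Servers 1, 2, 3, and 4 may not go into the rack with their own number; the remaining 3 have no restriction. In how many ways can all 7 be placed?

2790

Let Aᵢ (for 1 ≤ i ≤ 4) be the placements that put server i in its forbidden rack. Any j of these fix j positions, leaving (7−j)! ways to fill the rest, and there are C(4,j) ways to pick which j.
By inclusion–exclusion, the number of valid placements is Σ_{j=0}^{4} (−1)^j C(4,j)·(7−j)!.
Computing: 5040 − 2880 + 720 − 96 + 6 = 2790.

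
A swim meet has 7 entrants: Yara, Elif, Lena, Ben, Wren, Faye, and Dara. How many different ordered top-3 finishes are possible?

This is an ordered selection of 3 from 7: P(7,3).
That gives 7 × 6 × 5 = 210.

210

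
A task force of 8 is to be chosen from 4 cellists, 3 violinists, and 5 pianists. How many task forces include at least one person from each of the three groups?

Total 8-person selections from all 12: C(12,8) = 495.
Subtract selections that omit an entire group: no cellists → C(8,8) = 1; no violinists → C(9,8) = 9; no pianists → C(7,8) = 0.
Add back selections omitting two groups (i.e. drawn from a single group): C(4,8) + C(3,8) + C(5,8) = 0.
By inclusion–exclusion: 495 − 10 + 0 = 485.

485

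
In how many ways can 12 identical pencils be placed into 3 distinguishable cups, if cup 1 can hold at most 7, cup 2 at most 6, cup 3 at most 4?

20

Ignoring the caps, the number of non-negative solutions to x_1+…+x_3 = 12 is C(14,2) = 91.
Subtract solutions that violate a single cap (substitute x_i' = x_i − (cap_i+1)): x_1 ≥ 8 gives C(6,2) = 15; x_2 ≥ 7 gives C(7,2) = 21; x_3 ≥ 5 gives C(9,2) = 36. Together 72.
Add back pairs where two caps are both exceeded: 0 + 0 + 1 = 1.
By inclusion–exclusion the count is 91 − 72 + 1 = 20.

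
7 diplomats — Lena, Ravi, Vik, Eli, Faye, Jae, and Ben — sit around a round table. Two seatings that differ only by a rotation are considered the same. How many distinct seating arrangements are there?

720

Fix one person's seat to break rotational symmetry; the remaining 6 people can be arranged in (6)! = 720 ways.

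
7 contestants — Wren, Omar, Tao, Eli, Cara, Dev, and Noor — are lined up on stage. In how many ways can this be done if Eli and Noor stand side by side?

1440

Glue Eli and Noor into one block (2 internal orders), leaving 6 units to arrange in a row.
That gives 2 × 6! = 2 × 720 = 1440.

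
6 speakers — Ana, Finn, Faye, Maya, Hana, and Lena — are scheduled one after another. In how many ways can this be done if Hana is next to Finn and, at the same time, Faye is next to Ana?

Treat {Hana,Finn} as one block (2 orders) and {Faye,Ana} as another (2 orders).
That leaves 4 units to arrange: 2 × 2 × 4! = 4 × 24 = 96.

96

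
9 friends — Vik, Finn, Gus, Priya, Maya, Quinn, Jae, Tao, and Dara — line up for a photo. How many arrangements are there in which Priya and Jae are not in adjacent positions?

There are 9! = 362880 arrangements in all. If Priya and Jae are adjacent, merging them into one block gives 2·(8)! = 80640 arrangements.
So 362880 − 80640 = 282240 arrangements keep them apart.

282240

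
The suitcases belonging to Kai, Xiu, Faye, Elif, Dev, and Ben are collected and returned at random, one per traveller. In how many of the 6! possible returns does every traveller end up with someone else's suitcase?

This is the derangement count D_6: permutations of 6 items with no fixed point.
By inclusion–exclusion this is Σ_{j=0}^{6} (−1)^j C(6,j)·(6−j)!.
Computing: 720 − 720 + 360 − 120 + 30 − 6 + 1 = 265.

265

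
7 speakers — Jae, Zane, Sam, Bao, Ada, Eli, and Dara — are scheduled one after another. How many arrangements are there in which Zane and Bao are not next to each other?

There are 7! = 5040 arrangements in all. If Zane and Bao are adjacent, merging them into one block gives 2·(6)! = 1440 arrangements.
So 5040 − 1440 = 3600 arrangements keep them apart.

3600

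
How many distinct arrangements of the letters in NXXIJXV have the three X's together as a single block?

Treat the 3 copies of X as a single block. The multiset to arrange is then {XXX, I, J, N, V}, 5 items in all.
All 5 items are distinct, so there are (5)! = 120 arrangements.

120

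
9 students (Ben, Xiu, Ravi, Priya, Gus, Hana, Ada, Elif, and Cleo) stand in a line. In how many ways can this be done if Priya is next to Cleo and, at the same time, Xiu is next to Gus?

20160

Treat {Priya,Cleo} as one block (2 orders) and {Xiu,Gus} as another (2 orders).
That leaves 7 units to arrange: 2 × 2 × 7! = 4 × 5040 = 20160.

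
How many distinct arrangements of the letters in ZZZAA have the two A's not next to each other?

There are 5!/(3!·2!) = 10 arrangements of ZZZAA in total.
Arrangements with the A's together: treat AA as one letter, giving (4)!/(3!) = 4.
Hence 10 − 4 = 6.

6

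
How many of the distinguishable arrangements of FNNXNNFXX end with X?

With the last slot taken by X, it remains to arrange the other 8 letters (FNNNNFXX).
Those 8 letters have F appearing twice, N appearing 4 times, and X appearing twice, giving (8)!/(4!·2!·2!) = 420.

420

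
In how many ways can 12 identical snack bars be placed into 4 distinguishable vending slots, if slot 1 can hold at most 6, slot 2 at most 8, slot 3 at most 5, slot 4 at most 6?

Ignoring the caps, the number of non-negative solutions to x_1+…+x_4 = 12 is C(15,3) = 455.
Subtract solutions that violate a single cap (substitute x_i' = x_i − (cap_i+1)): x_1 ≥ 7 gives C(8,3) = 56; x_2 ≥ 9 gives C(6,3) = 20; x_3 ≥ 6 gives C(9,3) = 84; x_4 ≥ 7 gives C(8,3) = 56. Together 216.
No two caps can be exceeded simultaneously, so the pair terms are all 0.
By inclusion–exclusion the count is 455 − 216 + 0 = 239.

239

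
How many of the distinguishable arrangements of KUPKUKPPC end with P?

With the last slot taken by P, it remains to arrange the other 8 letters (KUKUKPPC).
Those 8 letters have K appearing 3 times, P appearing twice, and U appearing twice, giving (8)!/(3!·2!·2!) = 1680.

1680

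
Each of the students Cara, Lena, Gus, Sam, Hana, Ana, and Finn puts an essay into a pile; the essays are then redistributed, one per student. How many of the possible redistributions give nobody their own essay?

Count assignments avoiding every fixed point. For any j of the 7 students fixed to their own essay, the other 7−j can be arranged in (7−j)! ways.
By inclusion–exclusion this is Σ_{j=0}^{7} (−1)^j C(7,j)·(7−j)!.
Computing: 5040 − 5040 + 2520 − 840 + 210 − 42 + 7 − 1 = 1854.

1854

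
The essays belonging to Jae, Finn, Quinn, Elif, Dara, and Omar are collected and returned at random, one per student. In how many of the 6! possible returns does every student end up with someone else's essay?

265

Count assignments avoiding every fixed point. For any j of the 6 students fixed to their own essay, the other 6−j can be arranged in (6−j)! ways.
By inclusion–exclusion this is Σ_{j=0}^{6} (−1)^j C(6,j)·(6−j)!.
Computing: 720 − 720 + 360 − 120 + 30 − 6 + 1 = 265.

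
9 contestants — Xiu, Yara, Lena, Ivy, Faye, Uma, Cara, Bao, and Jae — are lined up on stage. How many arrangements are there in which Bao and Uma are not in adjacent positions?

Of the 9! = 362880 arrangements, those with Bao and Uma adjacent number 2 × 8! = 80640 (treat the pair as a block with 2 internal orders).
So 362880 − 80640 = 282240 arrangements keep them apart.

282240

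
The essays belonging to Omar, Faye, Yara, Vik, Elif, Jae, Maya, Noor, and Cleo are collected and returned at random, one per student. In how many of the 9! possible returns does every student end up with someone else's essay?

133496

Count assignments avoiding every fixed point. For any j of the 9 students fixed to their own essay, the other 9−j can be arranged in (9−j)! ways.
By inclusion–exclusion this is Σ_{j=0}^{9} (−1)^j C(9,j)·(9−j)!.
Computing: 362880 − 362880 + 181440 − 60480 + 15120 − 3024 + 504 − 72 + 9 − 1 = 133496.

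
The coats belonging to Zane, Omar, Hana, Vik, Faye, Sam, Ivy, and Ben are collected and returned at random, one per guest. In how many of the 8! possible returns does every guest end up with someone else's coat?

14833

Let Aᵢ be the assignments in which guest i gets their own coat. We want the size of the complement of A₁∪…∪A_8.
By inclusion–exclusion this is Σ_{j=0}^{8} (−1)^j C(8,j)·(8−j)!.
Computing: 40320 − 40320 + 20160 − 6720 + 1680 − 336 + 56 − 8 + 1 = 14833.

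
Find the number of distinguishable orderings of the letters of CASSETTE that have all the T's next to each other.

1260

Treat the 2 copies of T as a single block. The multiset to arrange is then {TT, A, C, E, E, S, S}, 7 items in all.
That gives (7)!/(2!·2!) = 1260 arrangements.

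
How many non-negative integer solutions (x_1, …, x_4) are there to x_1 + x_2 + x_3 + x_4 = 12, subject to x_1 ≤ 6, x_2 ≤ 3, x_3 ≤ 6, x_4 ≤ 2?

42

Without the upper bounds there are C(15,3) = 455 ways to split 12 among 4 variables.
Subtract solutions that violate a single cap (substitute x_i' = x_i − (cap_i+1)): x_1 ≥ 7 gives C(8,3) = 56; x_2 ≥ 4 gives C(11,3) = 165; x_3 ≥ 7 gives C(8,3) = 56; x_4 ≥ 3 gives C(12,3) = 220. Together 497.
Add back pairs where two caps are both exceeded: 4 + 0 + 10 + 4 + 56 + 10 = 84.
By inclusion–exclusion the count is 455 − 497 + 84 = 42.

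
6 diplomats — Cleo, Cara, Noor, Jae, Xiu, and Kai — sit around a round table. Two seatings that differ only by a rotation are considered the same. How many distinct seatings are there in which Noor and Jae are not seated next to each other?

All circular seatings of 6 people number (5)! = 120.
Those with Noor next to Jae: fuse the pair into one unit and seat 5 units around a circle — 2·(4)! = 48.
Subtracting, 120 − 48 = 72.

72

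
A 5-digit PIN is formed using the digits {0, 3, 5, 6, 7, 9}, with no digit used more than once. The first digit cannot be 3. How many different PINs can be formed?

The first digit has 6−1 = 5 choices (anything except 3).
The remaining 4 digits are filled from the other 5 symbols without repetition: 5 × 4 × 3 × 2 = 120.
Total: 5 × 120 = 600.

600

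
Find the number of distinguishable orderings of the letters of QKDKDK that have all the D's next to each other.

Treat the 2 copies of D as a single block. The multiset to arrange is then {DD, K, K, K, Q}, 5 items in all.
That gives (5)!/(3!) = 20 arrangements.

20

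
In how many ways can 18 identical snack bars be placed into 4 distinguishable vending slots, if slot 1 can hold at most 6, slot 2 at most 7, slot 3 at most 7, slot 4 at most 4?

Without the upper bounds there are C(21,3) = 1330 ways to split 18 among 4 vending slots.
Subtract solutions that violate a single cap (substitute x_i' = x_i − (cap_i+1)): x_1 ≥ 7 gives C(14,3) = 364; x_2 ≥ 8 gives C(13,3) = 286; x_3 ≥ 8 gives C(13,3) = 286; x_4 ≥ 5 gives C(16,3) = 560. Together 1496.
Add back pairs where two caps are both exceeded: 20 + 20 + 84 + 10 + 56 + 56 = 246.
By inclusion–exclusion the count is 1330 − 1496 + 246 = 80.

80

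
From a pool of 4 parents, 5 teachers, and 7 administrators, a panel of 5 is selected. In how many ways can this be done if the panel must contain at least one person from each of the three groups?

Total 5-person selections from all 16: C(16,5) = 4368.
Subtract selections that omit an entire group: no parents → C(12,5) = 792; no teachers → C(11,5) = 462; no administrators → C(9,5) = 126.
Add back selections omitting two groups (i.e. drawn from a single group): C(4,5) + C(5,5) + C(7,5) = 22.
By inclusion–exclusion: 4368 − 1380 + 22 = 3010.

3010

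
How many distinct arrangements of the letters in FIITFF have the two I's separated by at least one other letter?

40

There are 6!/(3!·2!) = 60 arrangements of FIITFF in total.
If the two I's are adjacent, glue them into one block, leaving 5 items to arrange: (5)!/(3!) = 20 ways.
Subtracting, 60 − 20 = 40 arrangements keep the I's apart.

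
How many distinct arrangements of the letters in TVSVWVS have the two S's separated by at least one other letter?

300

Total arrangements of TVSVWVS: 7!/(3!·2!) = 420.
Arrangements with the S's together: treat SS as one letter, giving (6)!/(3!) = 120.
Hence 420 − 120 = 300.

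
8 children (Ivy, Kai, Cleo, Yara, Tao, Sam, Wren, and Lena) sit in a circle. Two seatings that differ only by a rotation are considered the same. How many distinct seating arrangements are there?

5040

Around a circle, 8 distinct people have 8!/8 = (7)! = 5040 rotationally distinct seatings.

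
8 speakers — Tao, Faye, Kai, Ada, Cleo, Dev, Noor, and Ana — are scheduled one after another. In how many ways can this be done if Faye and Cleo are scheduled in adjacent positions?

Place the 6 others and the Faye-Cleo pair as 7 objects in a line; the pair has 2 internal arrangements.
That gives 2 × 7! = 2 × 5040 = 10080.

10080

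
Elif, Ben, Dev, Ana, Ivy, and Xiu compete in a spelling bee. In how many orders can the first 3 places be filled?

120

There are 6 choices for 1st place, 5 for 2nd, and 4 for 3rd.
That gives 6 × 5 × 4 = 120.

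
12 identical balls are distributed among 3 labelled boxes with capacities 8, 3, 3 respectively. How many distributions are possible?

6

Ignoring the caps, the number of non-negative solutions to x_1+…+x_3 = 12 is C(14,2) = 91.
Subtract solutions that violate a single cap (substitute x_i' = x_i − (cap_i+1)): x_1 ≥ 9 gives C(5,2) = 10; x_2 ≥ 4 gives C(10,2) = 45; x_3 ≥ 4 gives C(10,2) = 45. Together 100.
Add back pairs where two caps are both exceeded: 0 + 0 + 15 = 15.
By inclusion–exclusion the count is 91 − 100 + 15 = 6.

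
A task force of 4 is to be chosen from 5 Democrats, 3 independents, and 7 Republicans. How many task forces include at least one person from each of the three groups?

630

With no constraint there are C(15,4) = 1365 possible selections.
Subtract selections that omit an entire group: no Democrats → C(10,4) = 210; no independents → C(12,4) = 495; no Republicans → C(8,4) = 70.
Add back selections omitting two groups (i.e. drawn from a single group): C(5,4) + C(3,4) + C(7,4) = 40.
By inclusion–exclusion: 1365 − 775 + 40 = 630.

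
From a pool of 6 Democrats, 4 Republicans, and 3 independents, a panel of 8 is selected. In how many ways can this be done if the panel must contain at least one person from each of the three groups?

Total 8-person selections from all 13: C(13,8) = 1287.
Selections missing a whole group: no Democrats → C(7,8) = 0; no Republicans → C(9,8) = 9; no independents → C(10,8) = 45.
Add back selections omitting two groups (i.e. drawn from a single group): C(6,8) + C(4,8) + C(3,8) = 0.
By inclusion–exclusion: 1287 − 54 + 0 = 1233.

1233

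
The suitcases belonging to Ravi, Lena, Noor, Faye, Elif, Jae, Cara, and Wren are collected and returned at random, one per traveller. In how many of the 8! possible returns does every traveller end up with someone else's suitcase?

14833

Count assignments avoiding every fixed point. For any j of the 8 travellers fixed to their own suitcase, the other 8−j can be arranged in (8−j)! ways.
By inclusion–exclusion this is Σ_{j=0}^{8} (−1)^j C(8,j)·(8−j)!.
Computing: 40320 − 40320 + 20160 − 6720 + 1680 − 336 + 56 − 8 + 1 = 14833.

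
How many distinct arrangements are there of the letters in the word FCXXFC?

Letter multiplicities in FCXXFC: C×2, F×2, X×2.
So there are 6! / (2!·2!·2!) = 90 distinguishable arrangements.

90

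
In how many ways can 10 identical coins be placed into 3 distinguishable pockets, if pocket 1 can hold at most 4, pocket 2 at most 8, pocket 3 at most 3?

17

By stars and bars, unrestricted non-negative solutions to x_1+…+x_3 = 10 number C(10+2,2) = 66.
Subtract solutions that violate a single cap (substitute x_i' = x_i − (cap_i+1)): x_1 ≥ 5 gives C(7,2) = 21; x_2 ≥ 9 gives C(3,2) = 3; x_3 ≥ 4 gives C(8,2) = 28. Together 52.
Add back pairs where two caps are both exceeded: 0 + 3 + 0 = 3.
By inclusion–exclusion the count is 66 − 52 + 3 = 17.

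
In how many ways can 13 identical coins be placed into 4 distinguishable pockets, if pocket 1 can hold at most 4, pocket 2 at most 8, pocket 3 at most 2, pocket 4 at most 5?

Without the upper bounds there are C(16,3) = 560 ways to split 13 among 4 pockets.
Subtract solutions that violate a single cap (substitute x_i' = x_i − (cap_i+1)): x_1 ≥ 5 gives C(11,3) = 165; x_2 ≥ 9 gives C(7,3) = 35; x_3 ≥ 3 gives C(13,3) = 286; x_4 ≥ 6 gives C(10,3) = 120. Together 606.
Add back pairs where two caps are both exceeded: 0 + 56 + 10 + 4 + 0 + 35 = 105.
By inclusion–exclusion the count is 560 − 606 + 105 = 59.

59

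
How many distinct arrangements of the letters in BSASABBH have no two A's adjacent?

1260

There are 8!/(3!·2!·2!) = 1680 arrangements of BSASABBH in total.
If the two A's are adjacent, glue them into one block, leaving 7 items to arrange: (7)!/(3!·2!) = 420 ways.
Subtracting, 1680 − 420 = 1260 arrangements keep the A's apart.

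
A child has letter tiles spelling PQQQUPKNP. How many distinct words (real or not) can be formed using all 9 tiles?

10080

PQQQUPKNP has 9 letters with P appearing 3 times and Q appearing 3 times.
Dividing 9! = 362880 by 3!·3! = 36 for the repeated letters gives 10080.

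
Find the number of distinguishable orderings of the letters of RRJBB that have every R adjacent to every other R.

Treat the 2 copies of R as a single block. The multiset to arrange is then {RR, B, B, J}, 4 items in all.
That gives (4)!/(2!) = 12 arrangements.

12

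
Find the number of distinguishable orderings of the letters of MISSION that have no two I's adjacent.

There are 7!/(2!·2!) = 1260 arrangements of MISSION in total.
Arrangements with the I's together: treat II as one letter, giving (6)!/(2!) = 360.
Subtracting, 1260 − 360 = 900 arrangements keep the I's apart.

900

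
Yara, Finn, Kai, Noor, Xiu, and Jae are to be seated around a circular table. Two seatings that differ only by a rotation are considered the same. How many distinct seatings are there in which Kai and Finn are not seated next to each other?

All circular seatings of 6 people number (5)! = 120.
Those with Kai next to Finn: fuse the pair into one unit and seat 5 units around a circle — 2·(4)! = 48.
Subtracting, 120 − 48 = 72.

72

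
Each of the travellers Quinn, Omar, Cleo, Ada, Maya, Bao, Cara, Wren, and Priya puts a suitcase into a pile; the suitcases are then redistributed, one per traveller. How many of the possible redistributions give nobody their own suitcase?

133496

Count assignments avoiding every fixed point. For any j of the 9 travellers fixed to their own suitcase, the other 9−j can be arranged in (9−j)! ways.
By inclusion–exclusion this is Σ_{j=0}^{9} (−1)^j C(9,j)·(9−j)!.
Computing: 362880 − 362880 + 181440 − 60480 + 15120 − 3024 + 504 − 72 + 9 − 1 = 133496.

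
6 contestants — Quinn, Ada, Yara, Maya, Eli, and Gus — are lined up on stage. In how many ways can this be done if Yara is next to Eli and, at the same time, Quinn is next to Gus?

Treat {Yara,Eli} as one block (2 orders) and {Quinn,Gus} as another (2 orders).
That leaves 4 units to arrange: 2 × 2 × 4! = 4 × 24 = 96.

96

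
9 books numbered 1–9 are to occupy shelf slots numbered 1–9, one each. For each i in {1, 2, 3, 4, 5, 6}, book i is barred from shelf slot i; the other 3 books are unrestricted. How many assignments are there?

Let Aᵢ (for 1 ≤ i ≤ 6) be the placements that put book i in its forbidden shelf slot. Any j of these fix j positions, leaving (9−j)! ways to fill the rest, and there are C(6,j) ways to pick which j.
By inclusion–exclusion, the number of valid placements is Σ_{j=0}^{6} (−1)^j C(6,j)·(9−j)!.
Computing: 362880 − 241920 + 75600 − 14400 + 1800 − 144 + 6 = 183822.

183822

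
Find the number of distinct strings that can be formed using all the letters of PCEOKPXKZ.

The 9 letters of PCEOKPXKZ have repeats: K appearing twice and P appearing twice.
The number of distinct arrangements is 9!/(2!·2!) = 362880/4 = 90720.

90720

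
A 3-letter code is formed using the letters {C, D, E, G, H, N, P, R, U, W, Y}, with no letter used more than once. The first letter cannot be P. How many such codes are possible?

900

The first letter has 11−1 = 10 choices (anything except P).
The remaining 2 letters are filled from the other 10 symbols without repetition: 10 × 9 = 90.
Total: 10 × 90 = 900.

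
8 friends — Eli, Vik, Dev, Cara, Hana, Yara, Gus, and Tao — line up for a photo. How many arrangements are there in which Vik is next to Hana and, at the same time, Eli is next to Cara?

2880

Treat {Vik,Hana} as one block (2 orders) and {Eli,Cara} as another (2 orders).
That leaves 6 units to arrange: 2 × 2 × 6! = 4 × 720 = 2880.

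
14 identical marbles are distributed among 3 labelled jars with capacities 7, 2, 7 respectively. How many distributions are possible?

6

Ignoring the caps, the number of non-negative solutions to x_1+…+x_3 = 14 is C(16,2) = 120.
Subtract solutions that violate a single cap (substitute x_i' = x_i − (cap_i+1)): x_1 ≥ 8 gives C(8,2) = 28; x_2 ≥ 3 gives C(13,2) = 78; x_3 ≥ 8 gives C(8,2) = 28. Together 134.
Add back pairs where two caps are both exceeded: 10 + 0 + 10 = 20.
By inclusion–exclusion the count is 120 − 134 + 20 = 6.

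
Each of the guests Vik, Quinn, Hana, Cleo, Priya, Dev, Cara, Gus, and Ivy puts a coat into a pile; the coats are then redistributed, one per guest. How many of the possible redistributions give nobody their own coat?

133496

Count assignments avoiding every fixed point. For any j of the 9 guests fixed to their own coat, the other 9−j can be arranged in (9−j)! ways.
By inclusion–exclusion this is Σ_{j=0}^{9} (−1)^j C(9,j)·(9−j)!.
Computing: 362880 − 362880 + 181440 − 60480 + 15120 − 3024 + 504 − 72 + 9 − 1 = 133496.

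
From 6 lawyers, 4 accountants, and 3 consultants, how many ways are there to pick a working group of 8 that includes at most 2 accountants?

Split by how many accountants are chosen (0 through 2).
Sum: C(4,0)·C(9,8) + C(4,1)·C(9,7) + C(4,2)·C(9,6) = 9 + 144 + 504 = 657.

657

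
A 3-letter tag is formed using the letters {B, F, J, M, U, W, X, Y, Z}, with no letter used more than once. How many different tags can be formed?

With no repetition, fill the 3 letters in order: 9 choices, then 8, down to 7.
That product is 9 × 8 × 7 = 504.

504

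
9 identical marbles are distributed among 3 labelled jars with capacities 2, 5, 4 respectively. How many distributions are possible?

6

Ignoring the caps, the number of non-negative solutions to x_1+…+x_3 = 9 is C(11,2) = 55.
Subtract solutions that violate a single cap (substitute x_i' = x_i − (cap_i+1)): x_1 ≥ 3 gives C(8,2) = 28; x_2 ≥ 6 gives C(5,2) = 10; x_3 ≥ 5 gives C(6,2) = 15. Together 53.
Add back pairs where two caps are both exceeded: 1 + 3 + 0 = 4.
By inclusion–exclusion the count is 55 − 53 + 4 = 6.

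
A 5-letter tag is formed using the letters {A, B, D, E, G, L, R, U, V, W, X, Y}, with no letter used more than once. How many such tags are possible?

95040

Choose and order 5 of the 12 symbols: the first letter has 12 options, the next 11, and so on down to 8.
That product is 12 × 11 × 10 × 9 × 8 = 95040.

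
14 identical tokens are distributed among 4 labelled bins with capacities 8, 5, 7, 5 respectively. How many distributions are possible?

By stars and bars, unrestricted non-negative solutions to x_1+…+x_4 = 14 number C(14+3,3) = 680.
Subtract solutions that violate a single cap (substitute x_i' = x_i − (cap_i+1)): x_1 ≥ 9 gives C(8,3) = 56; x_2 ≥ 6 gives C(11,3) = 165; x_3 ≥ 8 gives C(9,3) = 84; x_4 ≥ 6 gives C(11,3) = 165. Together 470.
Add back pairs where two caps are both exceeded: 0 + 0 + 0 + 1 + 10 + 1 = 12.
By inclusion–exclusion the count is 680 − 470 + 12 = 222.

222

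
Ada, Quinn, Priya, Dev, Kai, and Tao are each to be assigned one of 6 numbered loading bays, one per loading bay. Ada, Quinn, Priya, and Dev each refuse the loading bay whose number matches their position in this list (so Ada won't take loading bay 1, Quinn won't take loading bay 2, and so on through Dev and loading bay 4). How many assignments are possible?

Let Aᵢ (for 1 ≤ i ≤ 4) be the placements that put person i in their forbidden loading bay. Any j of these fix j positions, leaving (6−j)! ways to fill the rest, and there are C(4,j) ways to pick which j.
By inclusion–exclusion, the number of valid placements is Σ_{j=0}^{4} (−1)^j C(4,j)·(6−j)!.
Computing: 720 − 480 + 144 − 24 + 2 = 362.

362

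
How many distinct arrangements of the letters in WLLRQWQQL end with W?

1120

With the last slot taken by W, it remains to arrange the other 8 letters (LLRQWQQL).
Those 8 letters have L appearing 3 times and Q appearing 3 times, giving (8)!/(3!·3!) = 1120.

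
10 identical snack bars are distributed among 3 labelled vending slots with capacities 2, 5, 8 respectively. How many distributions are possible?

15

Ignoring the caps, the number of non-negative solutions to x_1+…+x_3 = 10 is C(12,2) = 66.
Subtract solutions that violate a single cap (substitute x_i' = x_i − (cap_i+1)): x_1 ≥ 3 gives C(9,2) = 36; x_2 ≥ 6 gives C(6,2) = 15; x_3 ≥ 9 gives C(3,2) = 3. Together 54.
Add back pairs where two caps are both exceeded: 3 + 0 + 0 = 3.
By inclusion–exclusion the count is 66 − 54 + 3 = 15.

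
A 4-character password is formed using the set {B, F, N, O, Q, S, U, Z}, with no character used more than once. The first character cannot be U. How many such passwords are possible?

The first character has 8−1 = 7 choices (anything except U).
The remaining 3 characters are filled from the other 7 symbols without repetition: 7 × 6 × 5 = 210.
Total: 7 × 210 = 1470.

1470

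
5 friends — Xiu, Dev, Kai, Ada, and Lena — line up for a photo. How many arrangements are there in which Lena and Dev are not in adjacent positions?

Of the 5! = 120 arrangements, those with Lena and Dev adjacent number 2 × 4! = 48 (treat the pair as a block with 2 internal orders).
So 120 − 48 = 72 arrangements keep them apart.

72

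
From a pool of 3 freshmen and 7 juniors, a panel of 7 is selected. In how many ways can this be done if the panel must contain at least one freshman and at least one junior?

With no constraint there are C(10,7) = 120 possible selections.
Selections missing a whole group: no freshmen → C(7,7) = 1; no juniors → C(3,7) = 0.
Both groups omitted at once is impossible, so 120 − 1 = 119.

119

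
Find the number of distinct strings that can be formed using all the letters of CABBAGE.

1260

CABBAGE has 7 letters with A appearing twice and B appearing twice.
So there are 7! / (2!·2!) = 1260 distinguishable arrangements.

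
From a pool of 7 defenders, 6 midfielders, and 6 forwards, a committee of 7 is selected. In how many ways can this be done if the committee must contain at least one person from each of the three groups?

46165

Unrestricted: C(19,7) = 50388 ways to pick any 7 of the 19.
Subtract selections that omit an entire group: no defenders → C(12,7) = 792; no midfielders → C(13,7) = 1716; no forwards → C(13,7) = 1716.
Add back selections omitting two groups (i.e. drawn from a single group): C(7,7) + C(6,7) + C(6,7) = 1.
By inclusion–exclusion: 50388 − 4224 + 1 = 46165.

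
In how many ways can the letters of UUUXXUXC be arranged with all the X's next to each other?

Treat the 3 copies of X as a single block. The multiset to arrange is then {XXX, C, U, U, U, U}, 6 items in all.
That gives (6)!/(4!) = 30 arrangements.

30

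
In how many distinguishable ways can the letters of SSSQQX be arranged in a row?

60

Letter multiplicities in SSSQQX: Q×2, S×3, X×1.
The number of distinct arrangements is 6!/(3!·2!) = 720/12 = 60.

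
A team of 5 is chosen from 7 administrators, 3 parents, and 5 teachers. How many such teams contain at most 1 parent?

2277

Split by how many parents are chosen (0 through 1).
Sum: C(3,0)·C(12,5) + C(3,1)·C(12,4) = 792 + 1485 = 2277.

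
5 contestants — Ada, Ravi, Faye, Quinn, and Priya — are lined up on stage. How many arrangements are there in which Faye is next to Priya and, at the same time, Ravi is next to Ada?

24

Treat {Faye,Priya} as one block (2 orders) and {Ravi,Ada} as another (2 orders).
That leaves 3 units to arrange: 2 × 2 × 3! = 4 × 6 = 24.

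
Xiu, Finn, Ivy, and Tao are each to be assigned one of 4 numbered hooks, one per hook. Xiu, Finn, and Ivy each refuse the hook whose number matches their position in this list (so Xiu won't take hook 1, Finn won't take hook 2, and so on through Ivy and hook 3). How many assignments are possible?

11

Let Aᵢ (for i ∈ {1, 2, 3}) be the placements that put person i in their forbidden hook. Any j of these fix j positions, leaving (4−j)! ways to fill the rest, and there are C(3,j) ways to pick which j.
By inclusion–exclusion, the number of valid placements is Σ_{j=0}^{3} (−1)^j C(3,j)·(4−j)!.
Computing: 24 − 18 + 6 − 1 = 11.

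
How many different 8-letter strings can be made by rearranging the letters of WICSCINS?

5040

The 8 letters of WICSCINS have repeats: C appearing twice, I appearing twice, and S appearing twice.
Dividing 8! = 40320 by 2!·2!·2! = 8 for the repeated letters gives 5040.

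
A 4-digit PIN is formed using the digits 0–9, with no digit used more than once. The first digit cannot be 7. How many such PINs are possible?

4536

The first digit has 10−1 = 9 choices (anything except 7).
The remaining 3 digits are filled from the other 9 symbols without repetition: 9 × 8 × 7 = 504.
Total: 9 × 504 = 4536.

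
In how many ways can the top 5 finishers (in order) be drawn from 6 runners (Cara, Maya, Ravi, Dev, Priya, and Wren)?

720

There are 6 choices for 1st place, 5 for 2nd, and so on down to 2 for position 5.
That gives 6 × 5 × 4 × 3 × 2 = 720.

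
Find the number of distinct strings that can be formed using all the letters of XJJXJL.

The 6 letters of XJJXJL have repeats: J appearing 3 times and X appearing twice.
Dividing 6! = 720 by 3!·2! = 12 for the repeated letters gives 60.

60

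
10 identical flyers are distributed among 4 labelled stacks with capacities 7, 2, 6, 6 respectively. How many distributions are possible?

Ignoring the caps, the number of non-negative solutions to x_1+…+x_4 = 10 is C(13,3) = 286.
Subtract solutions that violate a single cap (substitute x_i' = x_i − (cap_i+1)): x_1 ≥ 8 gives C(5,3) = 10; x_2 ≥ 3 gives C(10,3) = 120; x_3 ≥ 7 gives C(6,3) = 20; x_4 ≥ 7 gives C(6,3) = 20. Together 170.
Add back pairs where two caps are both exceeded: 0 + 0 + 0 + 1 + 1 + 0 = 2.
By inclusion–exclusion the count is 286 − 170 + 2 = 118.

118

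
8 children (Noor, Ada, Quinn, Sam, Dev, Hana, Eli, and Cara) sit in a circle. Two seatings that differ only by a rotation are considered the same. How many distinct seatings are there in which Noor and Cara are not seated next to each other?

3600

Without the restriction there are (7)! = 5040 seatings.
Seatings with Noor beside Cara: treat them as a block with 2 internal orders, giving 2 × (6)! = 1440.
Subtracting, 5040 − 1440 = 3600.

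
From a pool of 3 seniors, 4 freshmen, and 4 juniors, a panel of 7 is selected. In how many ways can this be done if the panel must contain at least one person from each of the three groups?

320

Unrestricted: C(11,7) = 330 ways to pick any 7 of the 11.
Subtract selections that omit an entire group: no seniors → C(8,7) = 8; no freshmen → C(7,7) = 1; no juniors → C(7,7) = 1.
Add back selections omitting two groups (i.e. drawn from a single group): C(3,7) + C(4,7) + C(4,7) = 0.
By inclusion–exclusion: 330 − 10 + 0 = 320.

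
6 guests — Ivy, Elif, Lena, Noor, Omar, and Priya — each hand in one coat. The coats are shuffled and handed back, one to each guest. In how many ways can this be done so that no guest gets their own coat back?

265

Let Aᵢ be the assignments in which guest i gets their own coat. We want the size of the complement of A₁∪…∪A_6.
By inclusion–exclusion this is Σ_{j=0}^{6} (−1)^j C(6,j)·(6−j)!.
Computing: 720 − 720 + 360 − 120 + 30 − 6 + 1 = 265.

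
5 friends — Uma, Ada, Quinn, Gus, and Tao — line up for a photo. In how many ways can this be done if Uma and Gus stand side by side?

48

Place the 3 others and the Uma-Gus pair as 4 objects in a line; the pair has 2 internal arrangements.
That gives 2 × 4! = 2 × 24 = 48.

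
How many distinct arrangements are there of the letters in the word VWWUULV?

Letter multiplicities in VWWUULV: L×1, U×2, V×2, W×2.
So there are 7! / (2!·2!·2!) = 630 distinguishable arrangements.

630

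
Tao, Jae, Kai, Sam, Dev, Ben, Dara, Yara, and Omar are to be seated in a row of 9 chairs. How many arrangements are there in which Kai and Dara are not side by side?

282240

Of the 9! = 362880 arrangements, those with Kai and Dara adjacent number 2 × 8! = 80640 (treat the pair as a block with 2 internal orders).
Complementary counting: 362880 − 80640 = 282240.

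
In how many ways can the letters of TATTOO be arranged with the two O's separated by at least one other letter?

40

Total arrangements of TATTOO: 6!/(3!·2!) = 60.
If the two O's are adjacent, glue them into one block, leaving 5 items to arrange: (5)!/(3!) = 20 ways.
Hence 60 − 20 = 40.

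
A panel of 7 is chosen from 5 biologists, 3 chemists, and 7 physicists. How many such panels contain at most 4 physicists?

Split by how many physicists are chosen (0 through 4).
Sum: C(7,0)·C(8,7) + C(7,1)·C(8,6) + C(7,2)·C(8,5) + C(7,3)·C(8,4) + C(7,4)·C(8,3) = 8 + 196 + 1176 + 2450 + 1960 = 5790.

5790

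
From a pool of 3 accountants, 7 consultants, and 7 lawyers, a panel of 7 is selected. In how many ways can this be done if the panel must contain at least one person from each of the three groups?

15778

With no constraint there are C(17,7) = 19448 possible selections.
Selections missing a whole group: no accountants → C(14,7) = 3432; no consultants → C(10,7) = 120; no lawyers → C(10,7) = 120.
Add back selections omitting two groups (i.e. drawn from a single group): C(3,7) + C(7,7) + C(7,7) = 2.
By inclusion–exclusion: 19448 − 3672 + 2 = 15778.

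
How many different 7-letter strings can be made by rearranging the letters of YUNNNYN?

Letter multiplicities in YUNNNYN: N×4, U×1, Y×2.
The number of distinct arrangements is 7!/(4!·2!) = 5040/48 = 105.

105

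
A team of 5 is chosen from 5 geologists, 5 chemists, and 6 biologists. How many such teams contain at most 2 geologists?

3762

Split by how many geologists are chosen (0 through 2).
Sum: C(5,0)·C(11,5) + C(5,1)·C(11,4) + C(5,2)·C(11,3) = 462 + 1650 + 1650 = 3762.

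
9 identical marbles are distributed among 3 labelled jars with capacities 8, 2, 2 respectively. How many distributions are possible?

By stars and bars, unrestricted non-negative solutions to x_1+…+x_3 = 9 number C(9+2,2) = 55.
Subtract solutions that violate a single cap (substitute x_i' = x_i − (cap_i+1)): x_1 ≥ 9 gives C(2,2) = 1; x_2 ≥ 3 gives C(8,2) = 28; x_3 ≥ 3 gives C(8,2) = 28. Together 57.
Add back pairs where two caps are both exceeded: 0 + 0 + 10 = 10.
By inclusion–exclusion the count is 55 − 57 + 10 = 8.

8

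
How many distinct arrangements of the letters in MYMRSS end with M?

With the last slot taken by M, it remains to arrange the other 5 letters (YMRSS).
Those 5 letters have S appearing twice, giving (5)!/(2!) = 60.

60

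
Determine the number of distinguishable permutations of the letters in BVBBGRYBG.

Letter multiplicities in BVBBGRYBG: B×4, G×2, R×1, V×1, Y×1.
So there are 9! / (4!·2!) = 7560 distinguishable arrangements.

7560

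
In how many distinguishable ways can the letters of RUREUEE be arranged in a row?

The 7 letters of RUREUEE have repeats: E appearing 3 times, R appearing twice, and U appearing twice.
The number of distinct arrangements is 7!/(3!·2!·2!) = 5040/24 = 210.

210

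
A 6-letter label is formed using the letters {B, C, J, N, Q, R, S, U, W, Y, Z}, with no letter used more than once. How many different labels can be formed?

Choose and order 6 of the 11 symbols: the first letter has 11 options, the next 10, and so on down to 6.
That product is 11 × 10 × 9 × 8 × 7 × 6 = 332640.

332640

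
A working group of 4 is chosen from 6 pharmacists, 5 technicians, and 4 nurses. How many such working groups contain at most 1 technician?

Split by how many technicians are chosen (0 through 1).
Sum: C(5,0)·C(10,4) + C(5,1)·C(10,3) = 210 + 600 = 810.

810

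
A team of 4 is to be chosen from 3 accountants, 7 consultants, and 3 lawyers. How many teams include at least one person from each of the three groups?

315

With no constraint there are C(13,4) = 715 possible selections.
Subtract selections that omit an entire group: no accountants → C(10,4) = 210; no consultants → C(6,4) = 15; no lawyers → C(10,4) = 210.
Add back selections omitting two groups (i.e. drawn from a single group): C(3,4) + C(7,4) + C(3,4) = 35.
By inclusion–exclusion: 715 − 435 + 35 = 315.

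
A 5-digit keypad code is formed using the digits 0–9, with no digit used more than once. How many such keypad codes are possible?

This is a permutation of 5 out of 10: P(10,5) = 10!/5!.
That product is 10 × 9 × 8 × 7 × 6 = 30240.

30240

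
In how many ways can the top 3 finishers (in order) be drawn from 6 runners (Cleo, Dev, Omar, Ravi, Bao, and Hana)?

120

There are 6 choices for 1st place, 5 for 2nd, and 4 for 3rd.
That gives 6 × 5 × 4 = 120.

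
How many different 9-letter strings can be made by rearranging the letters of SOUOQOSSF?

10080

Letter multiplicities in SOUOQOSSF: F×1, O×3, Q×1, S×3, U×1.
Dividing 9! = 362880 by 3!·3! = 36 for the repeated letters gives 10080.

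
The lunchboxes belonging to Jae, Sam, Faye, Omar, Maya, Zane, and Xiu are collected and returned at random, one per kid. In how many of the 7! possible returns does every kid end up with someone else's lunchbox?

Count assignments avoiding every fixed point. For any j of the 7 kids fixed to their own lunchbox, the other 7−j can be arranged in (7−j)! ways.
By inclusion–exclusion this is Σ_{j=0}^{7} (−1)^j C(7,j)·(7−j)!.
Computing: 5040 − 5040 + 2520 − 840 + 210 − 42 + 7 − 1 = 1854.

1854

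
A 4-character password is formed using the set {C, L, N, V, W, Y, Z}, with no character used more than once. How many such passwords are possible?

This is a permutation of 4 out of 7: P(7,4) = 7!/3!.
That product is 7 × 6 × 5 × 4 = 840.

840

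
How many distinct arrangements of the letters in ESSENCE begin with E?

Fix E in the first position and arrange the remaining 6 letters.
Those 6 letters have E appearing twice and S appearing twice, giving (6)!/(2!·2!) = 180.

180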